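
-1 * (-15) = 15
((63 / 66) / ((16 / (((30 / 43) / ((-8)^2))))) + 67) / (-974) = -32451899 / 471758848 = -0.07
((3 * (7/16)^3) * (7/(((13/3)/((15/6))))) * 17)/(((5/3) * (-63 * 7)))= -2499/106496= -0.02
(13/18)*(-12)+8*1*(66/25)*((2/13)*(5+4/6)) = 9502/975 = 9.75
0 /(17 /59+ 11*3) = 0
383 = 383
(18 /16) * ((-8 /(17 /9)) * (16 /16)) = -81 /17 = -4.76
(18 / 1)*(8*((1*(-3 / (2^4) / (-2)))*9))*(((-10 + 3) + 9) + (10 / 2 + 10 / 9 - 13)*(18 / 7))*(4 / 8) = -13365 / 14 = -954.64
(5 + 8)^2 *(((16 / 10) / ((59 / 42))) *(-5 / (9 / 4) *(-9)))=227136 / 59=3849.76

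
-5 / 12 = -0.42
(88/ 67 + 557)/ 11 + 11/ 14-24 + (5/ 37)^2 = 389290787/ 14125342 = 27.56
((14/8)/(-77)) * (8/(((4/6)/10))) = -30/11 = -2.73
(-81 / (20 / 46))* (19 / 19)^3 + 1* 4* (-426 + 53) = -1678.30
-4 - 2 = -6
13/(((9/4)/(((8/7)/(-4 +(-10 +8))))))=-1.10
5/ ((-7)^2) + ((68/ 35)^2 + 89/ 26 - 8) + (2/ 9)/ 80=-799651/ 1146600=-0.70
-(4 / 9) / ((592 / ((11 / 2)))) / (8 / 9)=-11 / 2368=-0.00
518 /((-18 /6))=-172.67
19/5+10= 69/5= 13.80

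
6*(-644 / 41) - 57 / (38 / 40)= -6324 / 41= -154.24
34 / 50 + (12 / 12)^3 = 42 / 25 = 1.68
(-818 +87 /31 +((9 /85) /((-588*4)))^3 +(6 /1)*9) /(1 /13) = -90783121192784394881 /9174167371264000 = -9895.52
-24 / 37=-0.65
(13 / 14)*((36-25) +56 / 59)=9165 / 826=11.10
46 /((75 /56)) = 2576 /75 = 34.35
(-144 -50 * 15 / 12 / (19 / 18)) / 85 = -2.39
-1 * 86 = -86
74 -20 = 54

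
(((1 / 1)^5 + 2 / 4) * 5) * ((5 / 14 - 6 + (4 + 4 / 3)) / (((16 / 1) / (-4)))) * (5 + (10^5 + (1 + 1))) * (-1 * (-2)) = 6500455 / 56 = 116079.55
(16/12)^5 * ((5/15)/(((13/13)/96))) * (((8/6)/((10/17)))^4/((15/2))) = 87578116096/184528125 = 474.61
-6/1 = -6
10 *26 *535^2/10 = 7441850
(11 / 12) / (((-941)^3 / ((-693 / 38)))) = 2541 / 126652118392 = 0.00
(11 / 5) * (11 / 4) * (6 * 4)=726 / 5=145.20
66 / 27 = 22 / 9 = 2.44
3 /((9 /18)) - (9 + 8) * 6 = -96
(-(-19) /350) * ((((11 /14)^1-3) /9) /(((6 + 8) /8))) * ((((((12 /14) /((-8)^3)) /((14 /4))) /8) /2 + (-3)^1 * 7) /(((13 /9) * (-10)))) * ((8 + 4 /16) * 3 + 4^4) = -278786020113 /89493913600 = -3.12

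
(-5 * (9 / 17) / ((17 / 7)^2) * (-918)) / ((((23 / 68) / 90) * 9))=4762800 / 391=12181.07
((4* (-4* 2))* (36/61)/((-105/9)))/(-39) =-1152/27755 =-0.04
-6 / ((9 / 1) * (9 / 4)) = -8 / 27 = -0.30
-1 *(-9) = 9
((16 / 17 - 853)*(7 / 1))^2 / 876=10280946025 / 253164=40609.83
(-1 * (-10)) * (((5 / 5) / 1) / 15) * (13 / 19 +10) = 406 / 57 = 7.12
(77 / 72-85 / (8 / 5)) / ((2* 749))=-937 / 26964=-0.03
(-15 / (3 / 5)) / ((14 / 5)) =-125 / 14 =-8.93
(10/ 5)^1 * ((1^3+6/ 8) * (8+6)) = 49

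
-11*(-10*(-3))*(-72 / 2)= 11880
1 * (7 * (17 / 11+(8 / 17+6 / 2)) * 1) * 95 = 623770 / 187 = 3335.67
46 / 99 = 0.46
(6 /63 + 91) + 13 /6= 3917 /42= 93.26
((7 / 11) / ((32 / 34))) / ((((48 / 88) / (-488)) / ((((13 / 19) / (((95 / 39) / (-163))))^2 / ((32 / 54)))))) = -446180343310611 / 208513600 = -2139814.11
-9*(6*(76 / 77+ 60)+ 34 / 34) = -254277 / 77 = -3302.30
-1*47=-47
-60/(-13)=60/13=4.62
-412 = -412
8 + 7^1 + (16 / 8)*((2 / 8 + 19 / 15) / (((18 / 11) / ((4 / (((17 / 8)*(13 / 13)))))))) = 42433 / 2295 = 18.49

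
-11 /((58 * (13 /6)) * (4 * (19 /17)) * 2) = -561 /57304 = -0.01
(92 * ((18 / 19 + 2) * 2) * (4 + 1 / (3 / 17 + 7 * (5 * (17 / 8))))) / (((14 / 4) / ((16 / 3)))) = 638918656 / 192641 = 3316.63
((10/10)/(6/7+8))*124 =14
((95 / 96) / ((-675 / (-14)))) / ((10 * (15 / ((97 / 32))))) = 12901 / 31104000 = 0.00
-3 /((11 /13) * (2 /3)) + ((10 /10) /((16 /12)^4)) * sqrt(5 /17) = -5.15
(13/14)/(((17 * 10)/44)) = 143/595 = 0.24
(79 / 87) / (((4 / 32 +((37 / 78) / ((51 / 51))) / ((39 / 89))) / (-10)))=-3204240 / 426097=-7.52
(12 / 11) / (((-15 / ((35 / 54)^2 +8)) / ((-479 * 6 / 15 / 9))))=23521774 / 1804275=13.04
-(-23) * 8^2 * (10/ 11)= 14720/ 11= 1338.18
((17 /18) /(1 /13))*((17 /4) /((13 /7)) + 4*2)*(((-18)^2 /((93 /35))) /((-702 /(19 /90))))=-1209635 /261144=-4.63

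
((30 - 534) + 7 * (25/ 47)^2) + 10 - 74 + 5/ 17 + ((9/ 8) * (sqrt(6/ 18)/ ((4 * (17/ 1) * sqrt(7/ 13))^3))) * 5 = -565.73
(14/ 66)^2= 49/ 1089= 0.04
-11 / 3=-3.67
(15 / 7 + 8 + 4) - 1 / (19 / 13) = 1790 / 133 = 13.46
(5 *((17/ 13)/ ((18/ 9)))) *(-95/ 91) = -8075/ 2366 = -3.41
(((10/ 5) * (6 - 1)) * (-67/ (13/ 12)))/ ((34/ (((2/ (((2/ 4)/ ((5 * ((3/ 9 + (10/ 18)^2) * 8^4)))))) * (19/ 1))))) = -8342732800/ 459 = -18175888.45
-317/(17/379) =-120143/17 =-7067.24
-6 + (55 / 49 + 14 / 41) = -9113 / 2009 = -4.54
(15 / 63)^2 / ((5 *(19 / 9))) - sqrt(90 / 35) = 5 / 931 - 3 *sqrt(14) / 7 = -1.60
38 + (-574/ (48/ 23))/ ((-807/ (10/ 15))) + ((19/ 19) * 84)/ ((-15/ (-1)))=6366341/ 145260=43.83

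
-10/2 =-5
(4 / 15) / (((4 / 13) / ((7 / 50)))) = 91 / 750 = 0.12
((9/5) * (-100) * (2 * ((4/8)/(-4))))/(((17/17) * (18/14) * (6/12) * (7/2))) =20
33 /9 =11 /3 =3.67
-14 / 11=-1.27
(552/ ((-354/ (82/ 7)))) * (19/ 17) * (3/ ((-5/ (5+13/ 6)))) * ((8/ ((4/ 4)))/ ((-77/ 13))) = -320499296/ 2703085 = -118.57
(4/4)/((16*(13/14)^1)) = 7/104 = 0.07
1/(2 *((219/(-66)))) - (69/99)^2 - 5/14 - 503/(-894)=-35732771/82915371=-0.43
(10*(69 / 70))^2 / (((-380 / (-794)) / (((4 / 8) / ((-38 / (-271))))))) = 512221707 / 707560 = 723.93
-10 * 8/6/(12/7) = -70/9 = -7.78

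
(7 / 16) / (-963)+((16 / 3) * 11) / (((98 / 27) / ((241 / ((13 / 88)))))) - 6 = 258745214453 / 9814896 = 26362.50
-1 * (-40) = 40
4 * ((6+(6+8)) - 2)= 72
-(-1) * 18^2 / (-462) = -54 / 77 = -0.70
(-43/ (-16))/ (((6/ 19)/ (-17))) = -13889/ 96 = -144.68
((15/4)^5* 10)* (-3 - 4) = -51910.40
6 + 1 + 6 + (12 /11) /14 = 1007 /77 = 13.08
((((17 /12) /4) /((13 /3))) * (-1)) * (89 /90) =-1513 /18720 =-0.08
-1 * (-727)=727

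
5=5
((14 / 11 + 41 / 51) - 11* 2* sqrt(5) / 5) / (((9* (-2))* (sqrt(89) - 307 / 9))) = -3377* sqrt(5) / 435200 - 99* sqrt(445) / 435200 + 699* sqrt(89) / 6510592 + 71531 / 19531776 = -0.02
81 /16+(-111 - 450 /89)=-158055 /1424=-110.99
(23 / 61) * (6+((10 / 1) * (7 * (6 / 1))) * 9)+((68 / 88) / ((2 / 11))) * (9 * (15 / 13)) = 1471.64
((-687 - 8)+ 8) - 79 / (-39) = -26714 / 39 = -684.97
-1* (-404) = 404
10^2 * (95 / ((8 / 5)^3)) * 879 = 260953125 / 128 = 2038696.29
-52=-52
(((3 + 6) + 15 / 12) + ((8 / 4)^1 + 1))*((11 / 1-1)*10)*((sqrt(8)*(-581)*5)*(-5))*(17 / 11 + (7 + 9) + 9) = 11239445000*sqrt(2) / 11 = 1444997777.50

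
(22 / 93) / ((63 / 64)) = 1408 / 5859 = 0.24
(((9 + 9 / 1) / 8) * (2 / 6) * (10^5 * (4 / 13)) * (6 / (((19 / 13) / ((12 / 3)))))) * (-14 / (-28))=189473.68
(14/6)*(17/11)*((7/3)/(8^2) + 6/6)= 23681/6336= 3.74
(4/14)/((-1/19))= -5.43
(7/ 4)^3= 343/ 64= 5.36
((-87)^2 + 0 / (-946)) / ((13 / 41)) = 310329 / 13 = 23871.46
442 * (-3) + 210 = -1116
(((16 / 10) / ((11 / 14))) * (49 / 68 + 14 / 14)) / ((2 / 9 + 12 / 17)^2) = 1127763 / 277255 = 4.07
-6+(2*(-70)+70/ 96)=-6973/ 48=-145.27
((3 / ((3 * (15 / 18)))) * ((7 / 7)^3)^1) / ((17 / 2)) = 12 / 85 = 0.14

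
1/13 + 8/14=59/91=0.65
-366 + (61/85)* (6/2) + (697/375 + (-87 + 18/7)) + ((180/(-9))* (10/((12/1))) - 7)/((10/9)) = -41743739/89250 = -467.72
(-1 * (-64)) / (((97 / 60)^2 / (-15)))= -3456000 / 9409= -367.31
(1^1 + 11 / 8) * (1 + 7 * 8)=1083 / 8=135.38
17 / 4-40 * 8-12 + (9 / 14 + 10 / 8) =-2281 / 7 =-325.86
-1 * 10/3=-3.33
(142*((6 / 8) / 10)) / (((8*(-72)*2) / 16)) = -71 / 480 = -0.15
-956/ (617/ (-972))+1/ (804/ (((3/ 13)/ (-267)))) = 864397624279/ 573950676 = 1506.05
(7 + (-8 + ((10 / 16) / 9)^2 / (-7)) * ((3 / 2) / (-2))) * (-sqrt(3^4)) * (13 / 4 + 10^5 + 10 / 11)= -2767789910111 / 236544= -11700951.66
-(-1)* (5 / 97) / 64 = 0.00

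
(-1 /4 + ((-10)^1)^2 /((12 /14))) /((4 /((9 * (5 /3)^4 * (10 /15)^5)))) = 1746250 /6561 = 266.16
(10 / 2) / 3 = 5 / 3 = 1.67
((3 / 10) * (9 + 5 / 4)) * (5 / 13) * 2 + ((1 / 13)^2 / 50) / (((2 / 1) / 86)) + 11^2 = 2084961 / 16900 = 123.37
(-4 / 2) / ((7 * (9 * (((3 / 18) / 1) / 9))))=-1.71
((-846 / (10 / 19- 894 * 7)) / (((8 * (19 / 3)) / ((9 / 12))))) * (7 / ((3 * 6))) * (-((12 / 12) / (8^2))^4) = -2961 / 63829656469504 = -0.00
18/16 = 9/8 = 1.12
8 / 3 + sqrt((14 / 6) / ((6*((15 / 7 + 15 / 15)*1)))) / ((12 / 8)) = 7*sqrt(11) / 99 + 8 / 3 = 2.90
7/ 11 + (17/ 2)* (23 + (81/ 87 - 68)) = -119290/ 319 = -373.95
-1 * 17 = -17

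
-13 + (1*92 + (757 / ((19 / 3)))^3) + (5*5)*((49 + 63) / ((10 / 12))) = 11736136612 / 6859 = 1711056.51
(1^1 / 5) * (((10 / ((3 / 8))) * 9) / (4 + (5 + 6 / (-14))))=28 / 5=5.60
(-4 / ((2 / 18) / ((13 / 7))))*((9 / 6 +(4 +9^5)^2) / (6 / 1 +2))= -816018093657 / 28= -29143503344.89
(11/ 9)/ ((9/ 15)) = 55/ 27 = 2.04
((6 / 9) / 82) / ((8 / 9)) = 3 / 328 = 0.01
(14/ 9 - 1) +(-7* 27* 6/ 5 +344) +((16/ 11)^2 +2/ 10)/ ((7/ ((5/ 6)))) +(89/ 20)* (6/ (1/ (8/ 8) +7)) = 121.37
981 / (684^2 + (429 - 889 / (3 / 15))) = 981 / 463840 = 0.00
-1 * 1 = -1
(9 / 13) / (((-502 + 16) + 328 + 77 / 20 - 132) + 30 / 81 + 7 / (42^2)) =-8505 / 3510754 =-0.00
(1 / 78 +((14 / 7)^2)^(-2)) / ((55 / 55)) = 47 / 624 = 0.08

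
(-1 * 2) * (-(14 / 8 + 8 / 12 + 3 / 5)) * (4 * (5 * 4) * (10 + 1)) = 15928 / 3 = 5309.33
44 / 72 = 11 / 18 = 0.61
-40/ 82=-20/ 41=-0.49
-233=-233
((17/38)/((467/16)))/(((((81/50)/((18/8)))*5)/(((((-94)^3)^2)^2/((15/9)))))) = 32362581407369229600309248/26619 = 1215769991636396168162.19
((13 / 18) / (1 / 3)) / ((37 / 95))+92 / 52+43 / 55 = 1287953 / 158730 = 8.11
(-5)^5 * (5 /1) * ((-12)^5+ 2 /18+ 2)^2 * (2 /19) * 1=-156725668811281250 /1539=-101836042112593.40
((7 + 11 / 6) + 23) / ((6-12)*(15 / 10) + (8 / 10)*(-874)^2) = 955 / 18332754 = 0.00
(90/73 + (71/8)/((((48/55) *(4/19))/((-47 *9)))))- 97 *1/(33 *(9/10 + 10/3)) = -1066845602555/52214272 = -20432.07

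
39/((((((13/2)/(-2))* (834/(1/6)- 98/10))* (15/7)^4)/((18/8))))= -2401/9364125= -0.00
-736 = -736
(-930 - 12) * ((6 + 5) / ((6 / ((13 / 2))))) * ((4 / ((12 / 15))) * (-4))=224510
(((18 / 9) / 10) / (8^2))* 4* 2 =1 / 40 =0.02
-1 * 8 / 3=-8 / 3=-2.67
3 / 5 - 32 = -157 / 5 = -31.40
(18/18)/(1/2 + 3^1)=2/7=0.29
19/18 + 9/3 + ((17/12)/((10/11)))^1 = 2021/360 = 5.61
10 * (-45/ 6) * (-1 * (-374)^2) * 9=94416300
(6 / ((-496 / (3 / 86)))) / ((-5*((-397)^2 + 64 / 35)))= 0.00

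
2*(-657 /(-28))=657 /14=46.93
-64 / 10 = -32 / 5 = -6.40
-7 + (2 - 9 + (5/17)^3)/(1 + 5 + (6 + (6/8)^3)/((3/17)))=-95495807/13328969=-7.16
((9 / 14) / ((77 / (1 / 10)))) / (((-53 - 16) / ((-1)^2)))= -3 / 247940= -0.00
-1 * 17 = -17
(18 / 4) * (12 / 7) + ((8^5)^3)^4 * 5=53637343930306110042542145950260821426655869276426076214 / 7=7662477704329444291791735000000000000000000000000000000.00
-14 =-14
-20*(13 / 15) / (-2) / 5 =26 / 15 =1.73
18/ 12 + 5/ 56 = 1.59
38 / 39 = 0.97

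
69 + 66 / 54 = 632 / 9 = 70.22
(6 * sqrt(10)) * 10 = 60 * sqrt(10) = 189.74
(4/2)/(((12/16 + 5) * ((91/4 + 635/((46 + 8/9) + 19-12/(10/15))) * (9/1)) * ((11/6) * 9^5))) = 27584/2782358115471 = 0.00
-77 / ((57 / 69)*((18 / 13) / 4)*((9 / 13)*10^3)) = -299299 / 769500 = -0.39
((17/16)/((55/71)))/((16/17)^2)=1.55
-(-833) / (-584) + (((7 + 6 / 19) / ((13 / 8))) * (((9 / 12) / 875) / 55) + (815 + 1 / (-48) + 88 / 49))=237724127344477 / 291561270000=815.35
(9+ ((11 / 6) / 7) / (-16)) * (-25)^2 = 3773125 / 672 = 5614.77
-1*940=-940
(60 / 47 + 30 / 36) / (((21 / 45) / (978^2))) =203252850 / 47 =4324528.72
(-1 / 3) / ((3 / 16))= -16 / 9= -1.78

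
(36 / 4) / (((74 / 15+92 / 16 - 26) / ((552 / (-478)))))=149040 / 219641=0.68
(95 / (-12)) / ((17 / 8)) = -190 / 51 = -3.73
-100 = -100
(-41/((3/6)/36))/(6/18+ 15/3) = -1107/2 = -553.50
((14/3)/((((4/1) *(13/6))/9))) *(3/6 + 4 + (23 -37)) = -1197/26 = -46.04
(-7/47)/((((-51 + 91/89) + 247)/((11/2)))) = -0.00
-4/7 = -0.57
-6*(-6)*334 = 12024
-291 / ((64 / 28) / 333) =-678321 / 16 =-42395.06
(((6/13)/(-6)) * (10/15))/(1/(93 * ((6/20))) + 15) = -186/54535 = -0.00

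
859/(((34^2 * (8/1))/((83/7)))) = 71297/64736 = 1.10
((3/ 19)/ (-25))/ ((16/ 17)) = -0.01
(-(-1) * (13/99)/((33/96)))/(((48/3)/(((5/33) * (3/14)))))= 65/83853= 0.00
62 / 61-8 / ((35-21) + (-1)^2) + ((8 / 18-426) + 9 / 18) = -2330903 / 5490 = -424.57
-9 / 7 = -1.29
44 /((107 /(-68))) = -27.96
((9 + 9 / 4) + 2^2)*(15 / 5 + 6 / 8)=57.19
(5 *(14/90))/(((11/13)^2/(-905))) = -983.12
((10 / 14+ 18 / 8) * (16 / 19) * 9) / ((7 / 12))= 35856 / 931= 38.51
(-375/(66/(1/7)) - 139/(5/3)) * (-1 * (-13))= -842959/770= -1094.75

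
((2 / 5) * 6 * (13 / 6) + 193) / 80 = 991 / 400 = 2.48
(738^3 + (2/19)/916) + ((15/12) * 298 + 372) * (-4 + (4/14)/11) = 269324394929231/670054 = 401944313.34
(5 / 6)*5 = 25 / 6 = 4.17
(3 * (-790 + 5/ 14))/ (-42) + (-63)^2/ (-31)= -435219/ 6076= -71.63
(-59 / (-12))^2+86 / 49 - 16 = 70057 / 7056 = 9.93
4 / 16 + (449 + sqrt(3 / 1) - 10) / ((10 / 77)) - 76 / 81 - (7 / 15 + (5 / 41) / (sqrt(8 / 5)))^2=-7* sqrt(10) / 246 + 77* sqrt(3) / 10 + 92028078817 / 27232200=3392.63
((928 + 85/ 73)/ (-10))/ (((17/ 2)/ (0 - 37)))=2509673/ 6205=404.46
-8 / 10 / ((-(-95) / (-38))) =8 / 25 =0.32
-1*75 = -75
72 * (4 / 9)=32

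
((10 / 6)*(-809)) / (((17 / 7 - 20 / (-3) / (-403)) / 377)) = -4301926265 / 20413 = -210744.44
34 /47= 0.72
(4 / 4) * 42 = 42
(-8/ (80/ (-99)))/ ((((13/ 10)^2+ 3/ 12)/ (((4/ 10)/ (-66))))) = -3/ 97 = -0.03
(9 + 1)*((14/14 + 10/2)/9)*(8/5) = 10.67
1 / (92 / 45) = 45 / 92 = 0.49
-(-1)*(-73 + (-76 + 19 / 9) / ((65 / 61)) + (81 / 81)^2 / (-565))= -9409627 / 66105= -142.34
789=789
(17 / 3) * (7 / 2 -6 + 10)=85 / 2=42.50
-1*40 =-40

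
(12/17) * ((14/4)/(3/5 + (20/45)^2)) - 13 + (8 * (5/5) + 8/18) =-72041/49419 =-1.46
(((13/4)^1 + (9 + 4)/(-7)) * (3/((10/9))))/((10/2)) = 1053/1400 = 0.75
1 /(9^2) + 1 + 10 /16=1061 /648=1.64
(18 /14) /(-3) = -3 /7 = -0.43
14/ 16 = 7/ 8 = 0.88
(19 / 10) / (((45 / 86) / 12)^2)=1124192 / 1125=999.28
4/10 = 2/5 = 0.40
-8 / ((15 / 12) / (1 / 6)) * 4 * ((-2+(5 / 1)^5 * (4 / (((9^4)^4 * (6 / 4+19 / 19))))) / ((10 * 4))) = 29648323021589456 / 138976514163888075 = 0.21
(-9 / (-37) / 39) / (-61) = -3 / 29341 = -0.00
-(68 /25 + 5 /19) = -1417 /475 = -2.98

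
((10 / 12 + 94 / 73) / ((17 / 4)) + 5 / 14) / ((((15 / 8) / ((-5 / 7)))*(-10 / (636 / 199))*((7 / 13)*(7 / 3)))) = 245984024 / 2964742795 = 0.08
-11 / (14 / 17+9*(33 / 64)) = -11968 / 5945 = -2.01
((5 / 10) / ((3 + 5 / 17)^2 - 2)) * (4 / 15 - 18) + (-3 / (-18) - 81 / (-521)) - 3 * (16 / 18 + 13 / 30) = -92882633 / 19990770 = -4.65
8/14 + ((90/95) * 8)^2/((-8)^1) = -16700/2527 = -6.61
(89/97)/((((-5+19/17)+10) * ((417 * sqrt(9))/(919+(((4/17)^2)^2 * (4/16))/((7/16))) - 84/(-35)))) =4064611082605/101933856932232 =0.04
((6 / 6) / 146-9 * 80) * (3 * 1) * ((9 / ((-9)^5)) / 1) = 105119 / 319302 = 0.33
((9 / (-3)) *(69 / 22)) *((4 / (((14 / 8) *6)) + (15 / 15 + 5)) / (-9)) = 6.67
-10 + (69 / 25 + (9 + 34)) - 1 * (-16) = 1294 / 25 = 51.76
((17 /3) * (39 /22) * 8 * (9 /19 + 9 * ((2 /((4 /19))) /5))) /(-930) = -245973 /161975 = -1.52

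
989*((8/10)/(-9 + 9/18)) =-7912/85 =-93.08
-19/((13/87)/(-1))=1653/13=127.15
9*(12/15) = 36/5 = 7.20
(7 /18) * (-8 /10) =-14 /45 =-0.31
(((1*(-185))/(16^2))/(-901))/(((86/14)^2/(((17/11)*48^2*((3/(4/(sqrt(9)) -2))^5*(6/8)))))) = -14452537995/137979776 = -104.74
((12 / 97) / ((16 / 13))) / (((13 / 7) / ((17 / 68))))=21 / 1552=0.01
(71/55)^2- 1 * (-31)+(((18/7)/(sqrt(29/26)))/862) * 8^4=36864 * sqrt(754)/87493+98816/3025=44.24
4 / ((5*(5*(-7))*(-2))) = 2 / 175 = 0.01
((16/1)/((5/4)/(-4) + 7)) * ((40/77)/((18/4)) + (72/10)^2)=230432768/1853775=124.30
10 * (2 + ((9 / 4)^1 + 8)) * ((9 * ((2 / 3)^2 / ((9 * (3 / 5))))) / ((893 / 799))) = 81.19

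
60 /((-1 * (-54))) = 10 /9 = 1.11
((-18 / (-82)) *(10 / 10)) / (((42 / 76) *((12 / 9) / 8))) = 2.38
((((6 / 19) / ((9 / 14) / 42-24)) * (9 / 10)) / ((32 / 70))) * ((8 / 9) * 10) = -6860 / 29773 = -0.23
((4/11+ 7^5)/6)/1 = 61627/22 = 2801.23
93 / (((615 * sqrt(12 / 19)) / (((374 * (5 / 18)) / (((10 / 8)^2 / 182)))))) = 8440432 * sqrt(57) / 27675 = 2302.58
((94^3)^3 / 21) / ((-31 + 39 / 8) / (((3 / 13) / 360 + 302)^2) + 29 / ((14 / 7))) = 1881793503606341.73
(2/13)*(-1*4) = -8/13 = -0.62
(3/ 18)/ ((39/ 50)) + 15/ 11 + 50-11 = 52223/ 1287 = 40.58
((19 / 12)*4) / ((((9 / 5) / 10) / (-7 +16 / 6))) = -12350 / 81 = -152.47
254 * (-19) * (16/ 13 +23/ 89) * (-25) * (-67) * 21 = -252797830.29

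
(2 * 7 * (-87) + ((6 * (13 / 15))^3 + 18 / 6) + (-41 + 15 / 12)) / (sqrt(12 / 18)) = -557071 * sqrt(6) / 1000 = -1364.54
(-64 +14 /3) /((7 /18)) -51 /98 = -15003 /98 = -153.09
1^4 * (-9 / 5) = -9 / 5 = -1.80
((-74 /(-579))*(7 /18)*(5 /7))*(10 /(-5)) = -370 /5211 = -0.07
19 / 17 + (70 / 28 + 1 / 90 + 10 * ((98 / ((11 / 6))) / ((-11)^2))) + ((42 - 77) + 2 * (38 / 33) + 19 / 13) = -306947272 / 13236795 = -23.19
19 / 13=1.46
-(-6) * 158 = 948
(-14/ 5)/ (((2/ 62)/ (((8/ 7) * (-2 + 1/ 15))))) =14384/ 75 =191.79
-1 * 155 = -155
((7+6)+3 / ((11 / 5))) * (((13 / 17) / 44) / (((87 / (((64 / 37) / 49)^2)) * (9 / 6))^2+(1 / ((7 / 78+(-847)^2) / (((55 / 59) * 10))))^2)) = 375618793894406060560722427904 / 16501882916327924004070530646798157800737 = 0.00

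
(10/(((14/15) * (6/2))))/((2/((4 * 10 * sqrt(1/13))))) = 500 * sqrt(13)/91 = 19.81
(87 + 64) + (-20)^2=551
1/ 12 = 0.08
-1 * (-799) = 799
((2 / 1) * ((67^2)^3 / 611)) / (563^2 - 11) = 90458382169 / 96830669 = 934.19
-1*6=-6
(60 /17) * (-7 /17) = -420 /289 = -1.45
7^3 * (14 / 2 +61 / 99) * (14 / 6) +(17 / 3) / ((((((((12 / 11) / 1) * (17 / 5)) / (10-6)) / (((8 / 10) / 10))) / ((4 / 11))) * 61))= 6095.47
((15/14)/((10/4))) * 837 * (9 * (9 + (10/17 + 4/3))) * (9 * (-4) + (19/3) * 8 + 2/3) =64336842/119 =540645.73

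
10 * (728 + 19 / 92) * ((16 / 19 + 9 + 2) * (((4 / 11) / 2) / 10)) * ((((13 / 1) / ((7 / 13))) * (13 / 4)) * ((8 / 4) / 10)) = 24604.97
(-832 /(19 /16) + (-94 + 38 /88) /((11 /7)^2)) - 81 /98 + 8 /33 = -10990469827 /14869932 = -739.11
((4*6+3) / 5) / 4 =27 / 20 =1.35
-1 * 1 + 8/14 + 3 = 2.57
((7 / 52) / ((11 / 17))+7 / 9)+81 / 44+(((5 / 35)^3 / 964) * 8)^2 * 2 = 24859078178318 / 8794291809303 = 2.83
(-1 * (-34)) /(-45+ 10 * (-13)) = -34 /175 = -0.19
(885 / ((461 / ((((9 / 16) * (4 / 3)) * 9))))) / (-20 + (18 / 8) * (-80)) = -0.06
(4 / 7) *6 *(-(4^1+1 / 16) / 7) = -195 / 98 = -1.99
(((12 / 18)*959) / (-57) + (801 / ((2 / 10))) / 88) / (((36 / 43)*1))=22191053 / 541728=40.96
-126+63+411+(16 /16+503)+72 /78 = 11088 /13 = 852.92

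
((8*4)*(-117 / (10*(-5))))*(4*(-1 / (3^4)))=-832 / 225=-3.70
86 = 86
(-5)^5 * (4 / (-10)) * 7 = 8750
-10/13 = -0.77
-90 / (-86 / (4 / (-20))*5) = -9 / 215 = -0.04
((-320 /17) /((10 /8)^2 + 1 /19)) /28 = -24320 /58429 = -0.42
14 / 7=2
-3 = -3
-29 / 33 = -0.88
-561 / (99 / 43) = -731 / 3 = -243.67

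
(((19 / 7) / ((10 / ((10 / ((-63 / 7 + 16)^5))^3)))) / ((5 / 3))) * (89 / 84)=8455 / 232630513987207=0.00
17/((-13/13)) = -17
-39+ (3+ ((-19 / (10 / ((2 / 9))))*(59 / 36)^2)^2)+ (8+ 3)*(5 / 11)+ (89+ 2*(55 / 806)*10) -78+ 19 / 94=-1104652999142539 / 64422553478400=-17.15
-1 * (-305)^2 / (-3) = 93025 / 3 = 31008.33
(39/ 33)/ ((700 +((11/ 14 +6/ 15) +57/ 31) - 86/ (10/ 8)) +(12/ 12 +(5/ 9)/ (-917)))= 33259590/ 17876932403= 0.00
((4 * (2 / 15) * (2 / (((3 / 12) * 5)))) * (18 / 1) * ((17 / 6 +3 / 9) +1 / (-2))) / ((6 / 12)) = 2048 / 25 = 81.92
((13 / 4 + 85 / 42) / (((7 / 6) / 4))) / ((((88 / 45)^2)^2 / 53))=96278574375 / 1469253632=65.53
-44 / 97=-0.45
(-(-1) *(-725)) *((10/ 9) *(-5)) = 36250/ 9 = 4027.78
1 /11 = 0.09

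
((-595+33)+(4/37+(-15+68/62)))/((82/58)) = -19152673/47027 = -407.27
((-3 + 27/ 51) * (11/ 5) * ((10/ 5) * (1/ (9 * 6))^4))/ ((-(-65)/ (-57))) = 1463/ 1304982900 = 0.00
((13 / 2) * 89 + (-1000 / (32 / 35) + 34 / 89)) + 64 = -160509 / 356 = -450.87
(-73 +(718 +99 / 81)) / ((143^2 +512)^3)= 5816 / 82885488873129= 0.00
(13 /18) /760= 13 /13680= 0.00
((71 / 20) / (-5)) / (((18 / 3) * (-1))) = 0.12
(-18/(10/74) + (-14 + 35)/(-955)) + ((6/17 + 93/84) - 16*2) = -74442887/454580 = -163.76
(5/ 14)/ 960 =1/ 2688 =0.00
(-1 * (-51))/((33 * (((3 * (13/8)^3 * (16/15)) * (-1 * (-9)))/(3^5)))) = 73440/24167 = 3.04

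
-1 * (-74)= 74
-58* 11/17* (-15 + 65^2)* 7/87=-648340/51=-12712.55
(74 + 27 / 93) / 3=2303 / 93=24.76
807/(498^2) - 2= -2.00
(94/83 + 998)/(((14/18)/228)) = 170168256/581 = 292888.56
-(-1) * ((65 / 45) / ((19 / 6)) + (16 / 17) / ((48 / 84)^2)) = 3.34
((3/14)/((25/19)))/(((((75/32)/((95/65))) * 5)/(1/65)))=5776/18484375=0.00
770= 770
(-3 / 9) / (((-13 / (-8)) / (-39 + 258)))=-584 / 13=-44.92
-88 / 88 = -1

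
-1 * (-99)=99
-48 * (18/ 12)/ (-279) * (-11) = -88/ 31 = -2.84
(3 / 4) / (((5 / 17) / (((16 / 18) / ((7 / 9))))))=102 / 35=2.91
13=13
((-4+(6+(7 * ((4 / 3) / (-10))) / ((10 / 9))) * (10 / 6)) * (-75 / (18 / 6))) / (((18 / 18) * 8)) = -115 / 8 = -14.38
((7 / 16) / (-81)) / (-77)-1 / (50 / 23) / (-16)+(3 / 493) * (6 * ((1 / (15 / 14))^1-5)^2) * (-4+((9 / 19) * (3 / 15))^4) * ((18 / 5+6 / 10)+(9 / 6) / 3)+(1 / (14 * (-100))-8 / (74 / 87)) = -45196338935459754607 / 2180368396552500000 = -20.73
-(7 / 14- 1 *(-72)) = -145 / 2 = -72.50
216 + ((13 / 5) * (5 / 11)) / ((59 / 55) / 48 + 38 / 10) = 2182776 / 10091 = 216.31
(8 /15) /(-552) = -1 /1035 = -0.00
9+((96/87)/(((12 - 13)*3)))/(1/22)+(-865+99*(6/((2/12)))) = 234892/87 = 2699.91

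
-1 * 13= -13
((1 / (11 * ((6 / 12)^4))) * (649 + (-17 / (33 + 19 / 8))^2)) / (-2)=-415970056 / 880979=-472.17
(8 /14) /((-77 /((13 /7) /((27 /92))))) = -0.05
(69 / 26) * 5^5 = 215625 / 26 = 8293.27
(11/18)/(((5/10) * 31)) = 11/279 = 0.04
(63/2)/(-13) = -63/26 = -2.42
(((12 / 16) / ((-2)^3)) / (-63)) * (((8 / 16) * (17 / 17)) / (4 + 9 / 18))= 1 / 6048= 0.00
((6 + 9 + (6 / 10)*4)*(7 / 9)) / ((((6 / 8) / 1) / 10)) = 1624 / 9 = 180.44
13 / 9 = 1.44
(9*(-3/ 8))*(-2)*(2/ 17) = 27/ 34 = 0.79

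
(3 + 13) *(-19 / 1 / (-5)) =304 / 5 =60.80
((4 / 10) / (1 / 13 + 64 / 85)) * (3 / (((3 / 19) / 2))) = 16796 / 917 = 18.32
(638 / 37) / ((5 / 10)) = 1276 / 37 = 34.49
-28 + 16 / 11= -292 / 11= -26.55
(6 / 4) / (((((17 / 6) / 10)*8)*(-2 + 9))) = 45 / 476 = 0.09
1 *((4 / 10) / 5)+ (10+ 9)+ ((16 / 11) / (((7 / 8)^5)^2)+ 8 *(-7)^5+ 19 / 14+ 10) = -20883682893560919 / 155361386950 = -134420.03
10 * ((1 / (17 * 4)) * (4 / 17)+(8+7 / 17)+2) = 104.15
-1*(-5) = 5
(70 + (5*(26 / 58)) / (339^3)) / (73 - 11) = 79085184635 / 70046877762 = 1.13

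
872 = 872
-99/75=-33/25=-1.32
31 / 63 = 0.49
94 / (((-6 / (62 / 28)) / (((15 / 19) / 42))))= -7285 / 11172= -0.65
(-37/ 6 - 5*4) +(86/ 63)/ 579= -1908791/ 72954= -26.16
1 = 1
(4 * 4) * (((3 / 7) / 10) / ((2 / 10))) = 24 / 7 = 3.43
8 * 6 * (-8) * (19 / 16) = -456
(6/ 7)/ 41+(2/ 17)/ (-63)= 0.02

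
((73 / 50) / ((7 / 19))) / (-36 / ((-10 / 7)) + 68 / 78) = 0.15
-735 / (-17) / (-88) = -735 / 1496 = -0.49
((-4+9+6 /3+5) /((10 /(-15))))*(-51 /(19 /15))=13770 /19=724.74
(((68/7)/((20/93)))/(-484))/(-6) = 527/33880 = 0.02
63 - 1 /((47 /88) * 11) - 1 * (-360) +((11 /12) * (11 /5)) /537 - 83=339.83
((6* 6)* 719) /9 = 2876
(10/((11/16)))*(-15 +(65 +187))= 37920/11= 3447.27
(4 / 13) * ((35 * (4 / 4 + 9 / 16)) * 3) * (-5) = -13125 / 52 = -252.40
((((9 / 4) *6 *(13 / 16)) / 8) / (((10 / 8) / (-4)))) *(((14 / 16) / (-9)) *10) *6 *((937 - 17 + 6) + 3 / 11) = 8344791 / 352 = 23706.79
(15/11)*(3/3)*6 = 90/11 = 8.18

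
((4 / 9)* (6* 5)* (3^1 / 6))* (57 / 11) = 380 / 11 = 34.55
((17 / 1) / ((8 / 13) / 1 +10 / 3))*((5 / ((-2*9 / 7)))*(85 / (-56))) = 93925 / 7392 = 12.71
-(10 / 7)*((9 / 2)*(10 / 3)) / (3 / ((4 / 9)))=-200 / 63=-3.17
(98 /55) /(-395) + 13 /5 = 56387 /21725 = 2.60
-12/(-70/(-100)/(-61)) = 7320/7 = 1045.71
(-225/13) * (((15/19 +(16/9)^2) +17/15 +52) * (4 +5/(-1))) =2196280/2223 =987.98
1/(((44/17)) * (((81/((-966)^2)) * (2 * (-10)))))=-440657/1980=-222.55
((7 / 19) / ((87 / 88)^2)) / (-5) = -54208 / 719055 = -0.08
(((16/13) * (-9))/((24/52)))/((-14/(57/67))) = 684/469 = 1.46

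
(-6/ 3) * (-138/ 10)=138/ 5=27.60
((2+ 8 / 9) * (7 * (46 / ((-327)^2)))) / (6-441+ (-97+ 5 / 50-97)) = -83720 / 6052288329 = -0.00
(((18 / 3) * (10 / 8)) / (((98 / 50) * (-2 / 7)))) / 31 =-375 / 868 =-0.43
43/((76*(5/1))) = 43/380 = 0.11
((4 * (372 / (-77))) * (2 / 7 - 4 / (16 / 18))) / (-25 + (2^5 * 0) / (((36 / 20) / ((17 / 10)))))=-43896 / 13475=-3.26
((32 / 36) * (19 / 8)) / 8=19 / 72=0.26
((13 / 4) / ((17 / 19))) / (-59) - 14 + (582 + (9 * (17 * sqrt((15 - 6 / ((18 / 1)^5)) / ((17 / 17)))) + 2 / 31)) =70643663 / 124372 + 17 * sqrt(14171757) / 108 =1160.57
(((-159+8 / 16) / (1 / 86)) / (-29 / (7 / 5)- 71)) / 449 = 95417 / 288258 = 0.33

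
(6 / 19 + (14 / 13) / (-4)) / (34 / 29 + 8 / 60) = 10005 / 280592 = 0.04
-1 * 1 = -1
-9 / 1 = -9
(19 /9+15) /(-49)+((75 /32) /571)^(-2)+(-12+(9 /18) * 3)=1557756467 /26250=59343.10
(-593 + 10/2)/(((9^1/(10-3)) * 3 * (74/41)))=-28126/333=-84.46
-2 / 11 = -0.18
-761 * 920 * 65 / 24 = -5688475 / 3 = -1896158.33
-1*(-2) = 2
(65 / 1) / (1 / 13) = 845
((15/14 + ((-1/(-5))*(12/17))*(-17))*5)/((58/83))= -7719/812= -9.51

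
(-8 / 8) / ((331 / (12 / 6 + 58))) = -60 / 331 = -0.18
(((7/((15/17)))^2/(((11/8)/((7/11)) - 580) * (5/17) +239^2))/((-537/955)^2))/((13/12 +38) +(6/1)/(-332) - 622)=-163281014232224/27232515827906706837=-0.00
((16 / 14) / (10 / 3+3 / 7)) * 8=192 / 79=2.43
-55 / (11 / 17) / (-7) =85 / 7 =12.14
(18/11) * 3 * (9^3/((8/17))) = 334611/44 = 7604.80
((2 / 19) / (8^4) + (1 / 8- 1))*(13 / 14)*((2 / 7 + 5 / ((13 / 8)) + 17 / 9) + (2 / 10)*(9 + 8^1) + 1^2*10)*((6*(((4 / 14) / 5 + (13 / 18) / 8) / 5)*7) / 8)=-35780152447 / 15253504000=-2.35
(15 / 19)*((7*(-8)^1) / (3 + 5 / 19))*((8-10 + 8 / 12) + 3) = -700 / 31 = -22.58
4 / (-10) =-2 / 5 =-0.40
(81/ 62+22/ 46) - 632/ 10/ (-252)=914329/ 449190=2.04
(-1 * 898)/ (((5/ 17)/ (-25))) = 76330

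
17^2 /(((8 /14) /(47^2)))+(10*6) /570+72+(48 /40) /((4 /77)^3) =3422534901 /3040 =1125833.85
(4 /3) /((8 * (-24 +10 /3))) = -1 /124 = -0.01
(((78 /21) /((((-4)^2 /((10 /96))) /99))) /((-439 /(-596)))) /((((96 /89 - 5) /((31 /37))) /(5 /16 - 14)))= 193112052705 /20317004288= 9.50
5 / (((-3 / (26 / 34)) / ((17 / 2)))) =-65 / 6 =-10.83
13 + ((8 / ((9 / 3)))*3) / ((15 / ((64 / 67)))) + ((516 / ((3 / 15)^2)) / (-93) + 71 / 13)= -48495964 / 405015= -119.74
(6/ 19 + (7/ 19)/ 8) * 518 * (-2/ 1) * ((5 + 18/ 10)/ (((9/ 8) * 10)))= -193732/ 855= -226.59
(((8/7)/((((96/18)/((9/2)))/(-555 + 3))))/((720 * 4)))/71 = -207/79520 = -0.00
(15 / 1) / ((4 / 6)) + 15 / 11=525 / 22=23.86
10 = 10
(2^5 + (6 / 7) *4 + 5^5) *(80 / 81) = 1769840 / 567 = 3121.41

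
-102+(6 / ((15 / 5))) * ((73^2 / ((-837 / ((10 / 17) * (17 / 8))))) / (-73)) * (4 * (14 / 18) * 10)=-717266 / 7533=-95.22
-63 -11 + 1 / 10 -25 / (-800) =-11819 / 160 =-73.87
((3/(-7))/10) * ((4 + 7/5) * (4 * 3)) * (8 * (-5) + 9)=15066/175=86.09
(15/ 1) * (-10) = -150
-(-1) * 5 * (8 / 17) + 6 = 142 / 17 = 8.35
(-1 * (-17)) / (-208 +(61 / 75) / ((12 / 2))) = -7650 / 93539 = -0.08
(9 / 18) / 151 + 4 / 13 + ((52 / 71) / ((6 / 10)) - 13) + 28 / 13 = -7789133 / 836238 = -9.31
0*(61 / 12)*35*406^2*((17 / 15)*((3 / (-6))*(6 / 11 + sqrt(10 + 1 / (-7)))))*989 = 0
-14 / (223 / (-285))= 3990 / 223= 17.89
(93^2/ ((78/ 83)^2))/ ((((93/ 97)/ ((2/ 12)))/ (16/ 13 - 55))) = -4826646959/ 52728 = -91538.59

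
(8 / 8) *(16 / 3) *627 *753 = 2518032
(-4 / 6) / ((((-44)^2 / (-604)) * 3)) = 151 / 2178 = 0.07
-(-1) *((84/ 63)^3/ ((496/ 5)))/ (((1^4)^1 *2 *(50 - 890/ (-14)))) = 14/ 133083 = 0.00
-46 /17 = -2.71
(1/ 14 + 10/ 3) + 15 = 773/ 42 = 18.40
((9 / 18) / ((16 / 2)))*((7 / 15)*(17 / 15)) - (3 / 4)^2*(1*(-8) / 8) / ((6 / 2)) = 397 / 1800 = 0.22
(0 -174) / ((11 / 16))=-2784 / 11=-253.09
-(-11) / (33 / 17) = 17 / 3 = 5.67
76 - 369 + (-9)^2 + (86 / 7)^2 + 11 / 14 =-5907 / 98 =-60.28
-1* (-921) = 921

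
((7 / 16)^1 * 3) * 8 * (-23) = -241.50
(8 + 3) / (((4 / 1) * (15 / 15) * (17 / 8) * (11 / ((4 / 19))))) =0.02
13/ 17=0.76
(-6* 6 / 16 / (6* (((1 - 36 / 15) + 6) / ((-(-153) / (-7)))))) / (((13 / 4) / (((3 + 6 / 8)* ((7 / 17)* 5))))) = 10125 / 2392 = 4.23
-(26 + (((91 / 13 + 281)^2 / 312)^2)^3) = -1703893329976781106890 / 4826809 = -353006164108996.46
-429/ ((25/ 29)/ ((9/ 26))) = -8613/ 50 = -172.26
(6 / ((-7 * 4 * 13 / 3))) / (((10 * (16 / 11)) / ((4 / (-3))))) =33 / 7280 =0.00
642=642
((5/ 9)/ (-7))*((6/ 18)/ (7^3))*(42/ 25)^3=-8/ 21875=-0.00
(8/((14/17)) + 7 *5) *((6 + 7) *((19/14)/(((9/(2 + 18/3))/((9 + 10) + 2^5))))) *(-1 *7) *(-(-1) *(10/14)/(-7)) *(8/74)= 2761.61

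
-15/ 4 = -3.75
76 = 76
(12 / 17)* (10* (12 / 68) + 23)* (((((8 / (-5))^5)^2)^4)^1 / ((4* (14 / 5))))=839407479338174373738754158567037599744 / 3679815563373267650604248046875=228111291.15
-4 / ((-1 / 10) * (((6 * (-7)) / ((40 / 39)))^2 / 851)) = 13616000 / 670761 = 20.30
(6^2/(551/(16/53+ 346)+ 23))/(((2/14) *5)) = 243432/118775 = 2.05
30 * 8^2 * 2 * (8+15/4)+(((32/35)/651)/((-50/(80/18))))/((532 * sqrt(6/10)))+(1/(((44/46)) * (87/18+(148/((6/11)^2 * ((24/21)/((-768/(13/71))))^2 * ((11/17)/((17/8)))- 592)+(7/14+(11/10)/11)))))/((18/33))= 13916075316029366555/308421127429782- 32 * sqrt(15)/409104675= 45120.37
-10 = -10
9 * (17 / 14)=153 / 14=10.93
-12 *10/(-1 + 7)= -20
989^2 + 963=979084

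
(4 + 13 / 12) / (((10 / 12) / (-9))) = -549 / 10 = -54.90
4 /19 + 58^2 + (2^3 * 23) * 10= 98880 /19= 5204.21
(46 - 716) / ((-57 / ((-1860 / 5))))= -83080 / 19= -4372.63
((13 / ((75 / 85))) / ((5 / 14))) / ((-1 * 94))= -1547 / 3525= -0.44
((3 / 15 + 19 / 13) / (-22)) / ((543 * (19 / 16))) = -288 / 2458885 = -0.00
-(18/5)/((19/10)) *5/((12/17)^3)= -24565/912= -26.94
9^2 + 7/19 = 1546/19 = 81.37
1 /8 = 0.12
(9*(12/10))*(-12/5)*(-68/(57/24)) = 352512/475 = 742.13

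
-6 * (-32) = 192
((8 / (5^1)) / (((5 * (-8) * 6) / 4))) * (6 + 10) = -32 / 75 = -0.43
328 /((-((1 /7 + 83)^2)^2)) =-0.00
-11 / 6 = -1.83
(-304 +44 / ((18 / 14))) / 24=-607 / 54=-11.24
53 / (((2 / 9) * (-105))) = -159 / 70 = -2.27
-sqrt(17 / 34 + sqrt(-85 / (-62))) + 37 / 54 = 37 / 54-sqrt(1922 + 62 * sqrt(5270)) / 62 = -0.61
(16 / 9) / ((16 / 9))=1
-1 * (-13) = 13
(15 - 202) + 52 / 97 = -18087 / 97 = -186.46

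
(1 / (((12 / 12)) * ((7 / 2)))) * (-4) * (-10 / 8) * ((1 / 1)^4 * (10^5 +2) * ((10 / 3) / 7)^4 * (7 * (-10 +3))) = -476200000 / 1323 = -359939.53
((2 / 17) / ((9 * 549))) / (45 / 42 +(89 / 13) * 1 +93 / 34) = 0.00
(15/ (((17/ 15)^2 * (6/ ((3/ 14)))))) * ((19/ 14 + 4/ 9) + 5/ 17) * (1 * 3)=5050125/ 1925896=2.62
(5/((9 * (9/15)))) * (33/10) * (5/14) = 275/252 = 1.09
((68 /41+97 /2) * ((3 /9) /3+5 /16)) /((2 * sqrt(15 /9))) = 27877 * sqrt(15) /13120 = 8.23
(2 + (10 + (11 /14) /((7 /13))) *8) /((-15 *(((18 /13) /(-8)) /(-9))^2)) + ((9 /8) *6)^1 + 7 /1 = -3307001 /196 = -16872.45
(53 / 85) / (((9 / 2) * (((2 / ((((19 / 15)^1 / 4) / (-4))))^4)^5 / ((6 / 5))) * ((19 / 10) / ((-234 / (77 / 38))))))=-25899491712249165195222009089 / 28738438385136163274137409842839552000000000000000000000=-0.00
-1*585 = -585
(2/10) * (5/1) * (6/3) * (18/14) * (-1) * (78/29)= -1404/203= -6.92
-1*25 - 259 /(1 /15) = -3910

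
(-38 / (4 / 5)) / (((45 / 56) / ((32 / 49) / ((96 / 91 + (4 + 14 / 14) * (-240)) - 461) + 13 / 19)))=-18317468 / 453165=-40.42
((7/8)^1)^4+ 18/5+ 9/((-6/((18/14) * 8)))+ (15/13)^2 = -240122821/24227840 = -9.91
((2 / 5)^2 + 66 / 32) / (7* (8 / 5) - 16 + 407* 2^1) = 127 / 46240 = 0.00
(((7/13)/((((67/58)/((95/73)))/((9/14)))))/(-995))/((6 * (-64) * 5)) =1653/8097930880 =0.00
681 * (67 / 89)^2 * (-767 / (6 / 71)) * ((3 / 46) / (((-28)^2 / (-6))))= 499426617339 / 285662944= 1748.31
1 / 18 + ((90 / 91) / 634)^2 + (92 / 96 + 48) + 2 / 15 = 14723220222437 / 299573787240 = 49.15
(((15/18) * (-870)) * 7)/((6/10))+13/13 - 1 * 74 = -25594/3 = -8531.33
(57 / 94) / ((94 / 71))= 4047 / 8836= 0.46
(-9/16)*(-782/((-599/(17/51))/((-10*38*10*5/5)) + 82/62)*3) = 155451825/211507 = 734.97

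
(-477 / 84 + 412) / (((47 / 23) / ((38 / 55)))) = 4971749 / 36190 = 137.38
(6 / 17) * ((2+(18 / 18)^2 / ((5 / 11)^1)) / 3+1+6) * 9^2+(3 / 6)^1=40909 / 170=240.64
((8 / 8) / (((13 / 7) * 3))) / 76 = 7 / 2964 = 0.00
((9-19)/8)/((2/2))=-5/4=-1.25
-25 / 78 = -0.32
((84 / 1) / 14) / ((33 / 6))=12 / 11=1.09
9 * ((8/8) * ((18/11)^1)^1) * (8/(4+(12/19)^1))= 25.44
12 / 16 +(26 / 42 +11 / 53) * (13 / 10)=8123 / 4452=1.82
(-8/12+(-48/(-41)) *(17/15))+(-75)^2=3459781/615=5625.66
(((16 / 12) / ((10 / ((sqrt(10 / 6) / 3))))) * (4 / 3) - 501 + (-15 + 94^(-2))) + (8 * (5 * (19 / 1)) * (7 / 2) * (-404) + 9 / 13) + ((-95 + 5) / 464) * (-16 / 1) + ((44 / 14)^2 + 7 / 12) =-263238932228345 / 244841142 + 8 * sqrt(15) / 405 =-1075141.67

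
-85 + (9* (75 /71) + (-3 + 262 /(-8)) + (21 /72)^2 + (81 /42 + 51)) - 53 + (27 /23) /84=-732270281 /6584256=-111.22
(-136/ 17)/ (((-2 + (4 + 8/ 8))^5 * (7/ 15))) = -40/ 567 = -0.07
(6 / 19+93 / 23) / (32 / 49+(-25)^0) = 31115 / 11799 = 2.64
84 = 84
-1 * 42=-42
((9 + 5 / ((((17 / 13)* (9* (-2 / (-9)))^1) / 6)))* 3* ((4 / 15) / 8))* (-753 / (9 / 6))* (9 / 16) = -196533 / 340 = -578.04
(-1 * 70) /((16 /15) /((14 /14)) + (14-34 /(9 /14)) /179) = -281925 /3421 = -82.41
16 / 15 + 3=61 / 15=4.07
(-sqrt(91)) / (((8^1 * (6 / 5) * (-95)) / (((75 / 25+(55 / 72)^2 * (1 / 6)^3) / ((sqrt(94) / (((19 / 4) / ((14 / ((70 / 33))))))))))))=16811285 * sqrt(8554) / 666901610496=0.00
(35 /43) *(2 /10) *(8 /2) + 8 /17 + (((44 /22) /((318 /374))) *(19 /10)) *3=2814543 /193715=14.53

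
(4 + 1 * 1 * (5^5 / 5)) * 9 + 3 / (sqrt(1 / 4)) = 5667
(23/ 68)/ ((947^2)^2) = 23/ 54690114008708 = 0.00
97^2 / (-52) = -9409 / 52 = -180.94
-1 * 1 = -1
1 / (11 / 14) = 14 / 11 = 1.27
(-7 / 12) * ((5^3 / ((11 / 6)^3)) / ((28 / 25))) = -28125 / 2662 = -10.57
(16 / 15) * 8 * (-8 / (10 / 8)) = -4096 / 75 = -54.61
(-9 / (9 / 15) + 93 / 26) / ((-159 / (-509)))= -50391 / 1378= -36.57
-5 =-5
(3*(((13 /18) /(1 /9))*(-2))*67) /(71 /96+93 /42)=-1755936 /1985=-884.60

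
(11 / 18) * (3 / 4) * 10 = 55 / 12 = 4.58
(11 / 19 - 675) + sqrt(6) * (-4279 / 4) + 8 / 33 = -4279 * sqrt(6) / 4 - 422710 / 627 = -3294.52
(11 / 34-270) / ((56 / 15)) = -137535 / 1904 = -72.23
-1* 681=-681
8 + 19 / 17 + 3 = 206 / 17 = 12.12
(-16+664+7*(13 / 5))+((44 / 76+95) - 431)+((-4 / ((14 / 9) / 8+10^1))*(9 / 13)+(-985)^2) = 439899430909 / 453245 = 970555.51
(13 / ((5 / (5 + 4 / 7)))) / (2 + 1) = 169 / 35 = 4.83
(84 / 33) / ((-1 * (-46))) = 0.06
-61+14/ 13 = -779/ 13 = -59.92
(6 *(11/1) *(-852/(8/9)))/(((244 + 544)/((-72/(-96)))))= -189783/3152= -60.21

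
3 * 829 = 2487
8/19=0.42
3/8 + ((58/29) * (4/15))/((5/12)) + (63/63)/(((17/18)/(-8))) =-23173/3400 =-6.82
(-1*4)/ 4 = -1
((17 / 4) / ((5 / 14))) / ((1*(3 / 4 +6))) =1.76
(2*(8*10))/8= 20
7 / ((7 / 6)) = 6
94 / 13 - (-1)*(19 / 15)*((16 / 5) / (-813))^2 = 23299220482 / 3222223875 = 7.23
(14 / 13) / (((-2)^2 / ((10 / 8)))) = 35 / 104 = 0.34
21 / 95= 0.22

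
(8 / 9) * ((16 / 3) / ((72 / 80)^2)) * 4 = 51200 / 2187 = 23.41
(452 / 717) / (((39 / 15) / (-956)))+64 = -6544 / 39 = -167.79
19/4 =4.75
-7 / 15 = -0.47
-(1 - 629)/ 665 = 628/ 665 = 0.94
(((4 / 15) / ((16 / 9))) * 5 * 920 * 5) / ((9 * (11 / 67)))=77050 / 33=2334.85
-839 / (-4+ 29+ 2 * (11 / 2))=-839 / 36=-23.31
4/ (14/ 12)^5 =31104/ 16807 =1.85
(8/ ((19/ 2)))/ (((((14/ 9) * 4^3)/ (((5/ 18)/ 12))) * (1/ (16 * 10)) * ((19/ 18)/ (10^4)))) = 750000/ 2527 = 296.79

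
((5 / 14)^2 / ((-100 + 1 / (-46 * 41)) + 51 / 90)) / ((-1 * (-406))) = -353625 / 111923007392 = -0.00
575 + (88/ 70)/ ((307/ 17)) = 6179123/ 10745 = 575.07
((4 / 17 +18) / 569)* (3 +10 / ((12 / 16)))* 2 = 30380 / 29019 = 1.05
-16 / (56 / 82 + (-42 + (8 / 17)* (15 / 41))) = 5576 / 14339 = 0.39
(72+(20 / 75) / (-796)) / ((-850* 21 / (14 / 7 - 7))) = 214919 / 10656450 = 0.02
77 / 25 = 3.08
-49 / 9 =-5.44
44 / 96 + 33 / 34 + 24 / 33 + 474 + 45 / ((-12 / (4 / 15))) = 2132501 / 4488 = 475.16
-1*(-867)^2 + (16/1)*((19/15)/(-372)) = -1048606231/1395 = -751689.05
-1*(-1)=1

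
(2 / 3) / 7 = 2 / 21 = 0.10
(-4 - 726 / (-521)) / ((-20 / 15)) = 2037 / 1042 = 1.95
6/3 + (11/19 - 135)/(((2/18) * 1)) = -1207.79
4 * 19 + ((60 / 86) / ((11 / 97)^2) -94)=188616 / 5203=36.25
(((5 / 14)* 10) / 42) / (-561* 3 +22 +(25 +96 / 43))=-1075 / 20654088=-0.00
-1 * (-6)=6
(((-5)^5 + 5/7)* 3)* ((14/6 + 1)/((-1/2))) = 437400/7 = 62485.71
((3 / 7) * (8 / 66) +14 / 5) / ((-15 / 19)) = -6954 / 1925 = -3.61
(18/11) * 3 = 4.91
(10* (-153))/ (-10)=153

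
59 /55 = 1.07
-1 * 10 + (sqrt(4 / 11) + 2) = -8 + 2 * sqrt(11) / 11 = -7.40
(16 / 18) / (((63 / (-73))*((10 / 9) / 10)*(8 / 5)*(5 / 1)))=-1.16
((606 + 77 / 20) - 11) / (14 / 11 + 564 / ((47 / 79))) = 131747 / 208840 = 0.63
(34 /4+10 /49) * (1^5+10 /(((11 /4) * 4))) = 2559 /154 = 16.62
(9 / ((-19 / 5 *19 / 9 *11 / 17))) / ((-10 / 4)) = 2754 / 3971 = 0.69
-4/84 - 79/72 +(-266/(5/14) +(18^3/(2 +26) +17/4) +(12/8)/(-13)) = -17478263/32760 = -533.52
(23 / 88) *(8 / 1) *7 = 161 / 11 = 14.64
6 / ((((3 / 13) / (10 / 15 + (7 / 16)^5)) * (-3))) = -5.92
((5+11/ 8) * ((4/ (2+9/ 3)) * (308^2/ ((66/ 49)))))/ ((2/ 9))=8081766/ 5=1616353.20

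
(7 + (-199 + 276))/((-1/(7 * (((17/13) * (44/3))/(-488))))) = 18326/793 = 23.11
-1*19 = -19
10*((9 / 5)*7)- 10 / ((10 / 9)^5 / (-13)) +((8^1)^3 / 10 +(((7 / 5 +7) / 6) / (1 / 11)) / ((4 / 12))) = 3001637 / 10000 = 300.16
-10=-10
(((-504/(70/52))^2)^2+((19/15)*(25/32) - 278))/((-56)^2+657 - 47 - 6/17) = 20042113899601567/3820560000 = 5245857.65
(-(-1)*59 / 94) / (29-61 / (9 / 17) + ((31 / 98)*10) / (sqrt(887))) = -438775153236 / 60274889285689-36296505*sqrt(887) / 120549778571378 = -0.01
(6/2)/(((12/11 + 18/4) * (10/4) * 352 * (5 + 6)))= 1/18040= 0.00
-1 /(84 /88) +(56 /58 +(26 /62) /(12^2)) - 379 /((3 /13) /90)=-133944311281 /906192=-147810.08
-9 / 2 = -4.50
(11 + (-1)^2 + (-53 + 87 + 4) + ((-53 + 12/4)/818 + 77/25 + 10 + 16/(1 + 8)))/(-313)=-5962912/28803825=-0.21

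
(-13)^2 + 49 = 218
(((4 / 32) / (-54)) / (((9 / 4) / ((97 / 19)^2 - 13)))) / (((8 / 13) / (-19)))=0.41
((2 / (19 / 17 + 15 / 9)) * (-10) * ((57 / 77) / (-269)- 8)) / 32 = 1.80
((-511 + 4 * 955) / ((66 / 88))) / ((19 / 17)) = 75004 / 19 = 3947.58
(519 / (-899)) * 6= -3114 / 899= -3.46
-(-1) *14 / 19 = 14 / 19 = 0.74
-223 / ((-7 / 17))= 3791 / 7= 541.57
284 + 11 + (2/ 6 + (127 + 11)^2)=19339.33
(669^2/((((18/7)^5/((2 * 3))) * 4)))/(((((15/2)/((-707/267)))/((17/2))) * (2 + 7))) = -10045423746757/5045146560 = -1991.11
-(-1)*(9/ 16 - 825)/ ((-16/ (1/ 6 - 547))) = -14426557/ 512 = -28176.87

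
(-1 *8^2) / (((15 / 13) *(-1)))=55.47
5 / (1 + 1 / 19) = 19 / 4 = 4.75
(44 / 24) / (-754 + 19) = -11 / 4410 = -0.00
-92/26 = -3.54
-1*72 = -72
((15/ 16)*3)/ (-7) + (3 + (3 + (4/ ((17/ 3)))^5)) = 918119523/ 159023984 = 5.77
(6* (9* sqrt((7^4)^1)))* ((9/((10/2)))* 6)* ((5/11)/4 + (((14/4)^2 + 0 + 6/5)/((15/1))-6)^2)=102781505799/137500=747501.86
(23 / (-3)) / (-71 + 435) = -23 / 1092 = -0.02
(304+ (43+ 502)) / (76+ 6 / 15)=11.11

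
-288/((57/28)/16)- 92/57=-129116/57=-2265.19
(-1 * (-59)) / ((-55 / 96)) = -5664 / 55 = -102.98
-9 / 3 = -3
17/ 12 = 1.42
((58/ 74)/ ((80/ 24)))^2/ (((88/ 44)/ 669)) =5063661/ 273800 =18.49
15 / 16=0.94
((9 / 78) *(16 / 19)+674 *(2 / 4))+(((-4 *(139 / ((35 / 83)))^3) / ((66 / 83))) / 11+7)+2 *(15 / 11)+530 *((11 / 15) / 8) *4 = -20986891384769227 / 1281405125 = -16378029.85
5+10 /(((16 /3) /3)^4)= 196645 /32768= 6.00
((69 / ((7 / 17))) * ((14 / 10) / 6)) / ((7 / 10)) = 55.86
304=304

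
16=16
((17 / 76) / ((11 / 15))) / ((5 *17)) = 3 / 836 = 0.00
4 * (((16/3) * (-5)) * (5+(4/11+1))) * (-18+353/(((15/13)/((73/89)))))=-1393132160/8811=-158112.83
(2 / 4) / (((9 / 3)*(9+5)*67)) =1 / 5628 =0.00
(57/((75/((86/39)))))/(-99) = -1634/96525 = -0.02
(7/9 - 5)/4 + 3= 35/18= 1.94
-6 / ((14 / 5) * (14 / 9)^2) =-1215 / 1372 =-0.89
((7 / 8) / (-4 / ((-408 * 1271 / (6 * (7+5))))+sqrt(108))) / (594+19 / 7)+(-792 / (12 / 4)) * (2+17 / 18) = -109142326157459159 / 140406079961064+22876260001 * sqrt(3) / 280812159922128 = -777.33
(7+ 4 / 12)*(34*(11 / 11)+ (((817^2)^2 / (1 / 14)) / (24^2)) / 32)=34306703961101 / 13824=2481677080.52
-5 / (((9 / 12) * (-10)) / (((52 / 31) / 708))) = 26 / 16461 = 0.00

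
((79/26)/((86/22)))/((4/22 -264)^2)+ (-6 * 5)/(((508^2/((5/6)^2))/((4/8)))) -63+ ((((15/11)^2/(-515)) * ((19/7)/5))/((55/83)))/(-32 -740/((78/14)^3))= -592743421731405252868023361819/9408633557921925416010841920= -63.00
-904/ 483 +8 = 2960/ 483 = 6.13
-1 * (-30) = 30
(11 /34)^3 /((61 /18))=11979 /1198772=0.01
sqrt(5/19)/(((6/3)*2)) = sqrt(95)/76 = 0.13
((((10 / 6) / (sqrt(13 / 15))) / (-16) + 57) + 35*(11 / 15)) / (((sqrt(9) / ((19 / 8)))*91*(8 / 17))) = 1.53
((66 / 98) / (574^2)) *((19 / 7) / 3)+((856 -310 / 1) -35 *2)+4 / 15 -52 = 719197348687 / 1695154020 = 424.27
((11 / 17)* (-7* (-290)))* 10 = 223300 / 17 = 13135.29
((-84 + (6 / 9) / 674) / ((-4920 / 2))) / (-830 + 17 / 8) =-0.00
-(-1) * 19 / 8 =19 / 8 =2.38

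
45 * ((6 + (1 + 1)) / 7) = 360 / 7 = 51.43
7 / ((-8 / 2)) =-7 / 4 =-1.75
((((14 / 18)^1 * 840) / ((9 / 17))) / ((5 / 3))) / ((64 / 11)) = 9163 / 72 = 127.26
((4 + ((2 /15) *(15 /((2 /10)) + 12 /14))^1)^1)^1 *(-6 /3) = -988 /35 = -28.23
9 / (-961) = -9 / 961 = -0.01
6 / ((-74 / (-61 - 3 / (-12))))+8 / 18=7153 / 1332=5.37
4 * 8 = 32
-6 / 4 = -3 / 2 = -1.50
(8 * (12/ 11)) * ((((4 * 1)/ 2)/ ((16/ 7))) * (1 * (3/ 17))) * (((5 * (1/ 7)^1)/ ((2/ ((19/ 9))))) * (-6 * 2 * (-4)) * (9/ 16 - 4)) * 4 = -11400/ 17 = -670.59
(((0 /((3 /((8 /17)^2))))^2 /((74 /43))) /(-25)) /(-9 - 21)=0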